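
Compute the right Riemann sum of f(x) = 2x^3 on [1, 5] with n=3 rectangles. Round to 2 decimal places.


Right Riemann sum uses right endpoints of each subinterval.
Interval: [1, 5], n = 3
dx = (5 - 1) / 3 = 4/3
Right endpoints: [7/3, 11/3, 5]
f values: [686/27, 2662/27, 250]
Sum = dx * (sum of f values)
= 4/3 * 374
= 1496/3 ≈ 498.67

498.67


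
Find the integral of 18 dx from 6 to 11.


The integral of a constant k over [a, b] equals k * (b - a).
integral from 6 to 11 of 18 dx
= 18 * (11 - 6)
= 18 * 5
= 90

90


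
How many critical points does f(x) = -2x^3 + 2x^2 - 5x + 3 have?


Find where f'(x) = 0:
f(x) = -2x^3 + 2x^2 - 5x + 3
f'(x) = -6x^2 + 4x - 5
This is a quadratic in x. Use the discriminant to count real roots.
Discriminant = (4)^2 - 4 * (-6) * (-5)
= 16 - 120
= -104
Since discriminant < 0, f'(x) = 0 has no real solutions.
Number of critical points: 0

0


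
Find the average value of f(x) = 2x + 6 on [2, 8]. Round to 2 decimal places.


Average value = 1/(b-a) * integral from a to b of f(x) dx
First compute the integral of 2x + 6:
F(x) = x^2 + 6x
F(8) = 1 * 64 + 6 * 8 = 112
F(2) = 1 * 4 + 6 * 2 = 16
Integral = 112 - 16 = 96
Average = 96 / (8 - 2) = 96 / 6
= 16 = 16.00

16.00


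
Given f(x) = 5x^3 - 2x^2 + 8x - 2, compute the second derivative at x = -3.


First derivative:
f'(x) = 15x^2 - 4x + 8
Second derivative:
f''(x) = 30x - 4
Substitute x = -3:
f''(-3) = 30 * (-3) - 4
= -90 - 4
= -94

-94


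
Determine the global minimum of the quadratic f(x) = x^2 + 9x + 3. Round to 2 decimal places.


For a quadratic f(x) = ax^2 + bx + c with a > 0, the minimum is at the vertex.
Vertex x-coordinate: x = -b/(2a)
x = -(9) / (2 * 1)
x = -9/2
Substitute back to find the minimum value:
f(-9/2) = 1 * (-9/2)^2 + 9 * (-9/2) + 3
= 81/4 - 81/2 + 3
= -69/4 = -17.25

-17.25


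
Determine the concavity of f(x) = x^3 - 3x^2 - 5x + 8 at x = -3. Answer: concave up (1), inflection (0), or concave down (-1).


Concavity is determined by the sign of f''(x).
f(x) = x^3 - 3x^2 - 5x + 8
f'(x) = 3x^2 - 6x - 5
f''(x) = 6x - 6
f''(-3) = 6 * (-3) - 6
= -18 - 6
= -24
Since f''(-3) < 0, the function is concave down (-1)

-1


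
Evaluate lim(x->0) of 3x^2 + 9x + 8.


Since polynomials are continuous, we use direct substitution.
lim(x->0) of 3x^2 + 9x + 8
= 3 * 0^2 + 9 * 0 + 8
= 0 + 0 + 8
= 8

8


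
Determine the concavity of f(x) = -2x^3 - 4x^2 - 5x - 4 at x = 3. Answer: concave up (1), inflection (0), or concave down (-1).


Concavity is determined by the sign of f''(x).
f(x) = -2x^3 - 4x^2 - 5x - 4
f'(x) = -6x^2 - 8x - 5
f''(x) = -12x - 8
f''(3) = -12 * 3 - 8
= -36 - 8
= -44
Since f''(3) < 0, the function is concave down (-1)

-1


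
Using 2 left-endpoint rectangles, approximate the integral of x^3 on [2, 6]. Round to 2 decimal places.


Left Riemann sum uses left endpoints of each subinterval.
Interval: [2, 6], n = 2
dx = (6 - 2) / 2 = 2
Left endpoints: [2, 4]
f values: [8, 64]
Sum = dx * (sum of f values)
= 2 * 72
= 144 = 144.00

144.00


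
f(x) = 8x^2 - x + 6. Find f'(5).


Differentiate term by term using power and sum rules:
f(x) = 8x^2 - x + 6
f'(x) = 16x - 1
Substitute x = 5:
f'(5) = 16 * 5 - 1
= 80 - 1
= 79

79


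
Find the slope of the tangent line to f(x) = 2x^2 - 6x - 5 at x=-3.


The slope of the tangent line equals f'(x) at the point.
f(x) = 2x^2 - 6x - 5
f'(x) = 4x - 6
At x = -3:
f'(-3) = 4 * (-3) - 6
= -12 - 6
= -18

-18


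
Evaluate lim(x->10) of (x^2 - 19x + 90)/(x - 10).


Direct substitution gives 0/0, so we factor the numerator.
Factor: (x^2 - 19x + 90) = (x - 10)(x - 9)
Cancel the common factor (x - 10):
(x^2 - 19x + 90)/(x - 10) = (x - 9)
Now substitute x = 10:
= (10) - (9) = 1

1


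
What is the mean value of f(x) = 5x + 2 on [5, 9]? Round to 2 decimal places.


Average value = 1/(b-a) * integral from a to b of f(x) dx
First compute the integral of 5x + 2:
F(x) = (5/2)x^2 + 2x
F(9) = 5/2 * 81 + 2 * 9 = 441/2
F(5) = 5/2 * 25 + 2 * 5 = 145/2
Integral = 441/2 - 145/2 = 148
Average = 148 / (9 - 5) = 148 / 4
= 37 = 37.00

37.00


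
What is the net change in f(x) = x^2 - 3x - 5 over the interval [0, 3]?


Net change = f(b) - f(a)
f(x) = x^2 - 3x - 5
Compute f(3):
f(3) = 1 * 3^2 - 3 * 3 - 5
= 9 - 9 - 5
= -5
Compute f(0):
f(0) = 1 * 0^2 - 3 * 0 - 5
= 0 + 0 - 5
= -5
Net change = -5 - (-5) = 0

0


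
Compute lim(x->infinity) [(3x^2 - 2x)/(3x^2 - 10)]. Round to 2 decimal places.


For limits at infinity with equal-degree polynomials,
we compare leading coefficients.
Numerator leading term: 3x^2
Denominator leading term: 3x^2
Divide both by x^2:
lim = (3 - 2/x) / (3 - 10/x^2)
As x -> infinity, the 1/x and 1/x^2 terms vanish:
= 3/3 = 1 = 1.00

1.00


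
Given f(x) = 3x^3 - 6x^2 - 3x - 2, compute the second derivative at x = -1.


First derivative:
f'(x) = 9x^2 - 12x - 3
Second derivative:
f''(x) = 18x - 12
Substitute x = -1:
f''(-1) = 18 * (-1) - 12
= -18 - 12
= -30

-30


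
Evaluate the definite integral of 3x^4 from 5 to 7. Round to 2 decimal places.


Find the antiderivative of 3x^4:
F(x) = 3/5 * x^5
Apply the Fundamental Theorem of Calculus:
F(7) - F(5)
= 3/5 * 7^5 - 3/5 * 5^5
= 3/5 * (16807 - 3125)
= 3/5 * 13682
= 41046/5 = 8209.20

8209.20


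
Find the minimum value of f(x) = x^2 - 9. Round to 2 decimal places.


For a quadratic f(x) = ax^2 + bx + c with a > 0, the minimum is at the vertex.
Vertex x-coordinate: x = -b/(2a)
x = -(0) / (2 * 1)
x = 0/2 = 0
Substitute back to find the minimum value:
f(0) = 1 * 0^2 + 0 * 0 - 9
= 0 + 0 - 9
= -9 = -9.00

-9.00


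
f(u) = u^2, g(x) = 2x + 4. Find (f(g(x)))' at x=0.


Using the chain rule: (f(g(x)))' = f'(g(x)) * g'(x)
First, find g(0):
g(0) = 2 * 0 + 4 = 4
Next, f'(u) = 2u
And g'(x) = 2
So f'(g(0)) * g'(0)
= 2 * 4 * 2
= 16

16


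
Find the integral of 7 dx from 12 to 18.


The integral of a constant k over [a, b] equals k * (b - a).
integral from 12 to 18 of 7 dx
= 7 * (18 - 12)
= 7 * 6
= 42

42


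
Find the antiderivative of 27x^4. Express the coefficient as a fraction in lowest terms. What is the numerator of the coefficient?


Apply the power rule for integration:
integral of ax^n dx = a/(n+1) * x^(n+1) + C
integral of 27x^4 dx
= 27/5 * x^5 + C
The coefficient in lowest terms is 27/5, and its numerator is 27

27


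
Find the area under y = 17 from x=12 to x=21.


The area under a constant function y = 17 is a rectangle.
Width = 21 - 12 = 9
Height = 17
Area = width * height
= 9 * 17
= 153

153


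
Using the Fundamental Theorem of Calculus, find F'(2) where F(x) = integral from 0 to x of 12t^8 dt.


By the Fundamental Theorem of Calculus (Part 1):
If F(x) = integral from 0 to x of f(t) dt, then F'(x) = f(x)
Here f(t) = 12t^8
So F'(x) = 12x^8
Evaluate at x = 2:
F'(2) = 12 * 2^8
= 12 * 256
= 3072

3072


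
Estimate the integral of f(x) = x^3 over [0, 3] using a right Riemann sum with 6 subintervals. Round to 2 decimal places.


Right Riemann sum uses right endpoints of each subinterval.
Interval: [0, 3], n = 6
dx = (3 - 0) / 6 = 1/2
Right endpoints: [1/2, 1, 3/2, 2, 5/2, 3]
f values: [1/8, 1, 27/8, 8, 125/8, 27]
Sum = dx * (sum of f values)
= 1/2 * 441/8
= 441/16 ≈ 27.56

27.56


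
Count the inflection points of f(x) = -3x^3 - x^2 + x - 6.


Inflection points occur where f''(x) = 0 and concavity changes.
f(x) = -3x^3 - x^2 + x - 6
f'(x) = -9x^2 - 2x + 1
f''(x) = -18x - 2
Set f''(x) = 0:
-18x - 2 = 0
x = 2 / (-18) = -1/9
Since f''(x) is linear (degree 1), it changes sign at this point.
Therefore there is exactly 1 inflection point.

1


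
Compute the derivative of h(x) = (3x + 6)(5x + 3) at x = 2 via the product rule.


Let u(x) = 3x + 6 and v(x) = 5x + 3
u'(x) = 3
v'(x) = 5
Product rule: h'(x) = u'(x)*v(x) + u(x)*v'(x)
= 3 * (5x + 3) + (3x + 6) * 5
At x = 2:
u(2) = 3 * 2 + 6 = 12
v(2) = 5 * 2 + 3 = 13
h'(2) = 3 * 13 + 12 * 5
= 39 + 60
= 99

99


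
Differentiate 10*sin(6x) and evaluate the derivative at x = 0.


Apply the chain rule to differentiate 10*sin(6x):
d/dx [10*sin(6x)]
= 10 * cos(6x) * d/dx(6x)
= 10 * 6 * cos(6x)
= 60 * cos(6x)
Evaluate at x = 0:
= 60 * cos(0)
= 60 * 1
= 60

60


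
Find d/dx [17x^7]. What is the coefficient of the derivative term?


We apply the power rule: d/dx [ax^n] = a*n * x^(n-1)
d/dx [17x^7]
= 17 * 7 * x^(7-1)
= 119x^6
The coefficient is 119

119


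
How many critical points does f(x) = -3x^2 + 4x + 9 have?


Find where f'(x) = 0:
f'(x) = -6x + 4
Set f'(x) = 0:
-6x + 4 = 0
x = -4 / (-6) = 2/3
This is a linear equation in x, so there is exactly one solution.
Number of critical points: 1

1


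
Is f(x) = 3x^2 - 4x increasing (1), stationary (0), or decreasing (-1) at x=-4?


Compute f'(x) to determine behavior:
f'(x) = 6x - 4
f'(-4) = 6 * (-4) - 4
= -24 - 4
= -28
Since f'(-4) < 0, the function is decreasing (-1)

-1


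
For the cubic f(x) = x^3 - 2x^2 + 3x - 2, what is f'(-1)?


Differentiate f(x) = x^3 - 2x^2 + 3x - 2 term by term:
f'(x) = 3x^2 - 4x + 3
Substitute x = -1:
f'(-1) = 3 * (-1)^2 - 4 * (-1) + 3
= 3 + 4 + 3
= 10

10


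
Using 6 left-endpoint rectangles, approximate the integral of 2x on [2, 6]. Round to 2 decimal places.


Left Riemann sum uses left endpoints of each subinterval.
Interval: [2, 6], n = 6
dx = (6 - 2) / 6 = 2/3
Left endpoints: [2, 8/3, 10/3, 4, 14/3, 16/3]
f values: [4, 16/3, 20/3, 8, 28/3, 32/3]
Sum = dx * (sum of f values)
= 2/3 * 44
= 88/3 ≈ 29.33

29.33


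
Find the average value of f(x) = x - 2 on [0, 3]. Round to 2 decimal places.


Average value = 1/(b-a) * integral from a to b of f(x) dx
First compute the integral of x - 2:
F(x) = (1/2)x^2 - 2x
F(3) = 1/2 * 9 - 2 * 3 = -3/2
F(0) = 1/2 * 0 - 2 * 0 = 0
Integral = -3/2 - 0 = -3/2
Average = (-3/2) / (3 - 0) = (-3/2) / 3
= -1/2 = -0.50

-0.50


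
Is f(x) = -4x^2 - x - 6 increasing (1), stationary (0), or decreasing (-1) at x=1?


Compute f'(x) to determine behavior:
f'(x) = -8x - 1
f'(1) = -8 * 1 - 1
= -8 - 1
= -9
Since f'(1) < 0, the function is decreasing (-1)

-1


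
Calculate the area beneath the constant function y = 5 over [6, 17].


The area under a constant function y = 5 is a rectangle.
Width = 17 - 6 = 11
Height = 5
Area = width * height
= 11 * 5
= 55

55


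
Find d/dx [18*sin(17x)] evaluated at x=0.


Apply the chain rule to differentiate 18*sin(17x):
d/dx [18*sin(17x)]
= 18 * cos(17x) * d/dx(17x)
= 18 * 17 * cos(17x)
= 306 * cos(17x)
Evaluate at x = 0:
= 306 * cos(0)
= 306 * 1
= 306

306


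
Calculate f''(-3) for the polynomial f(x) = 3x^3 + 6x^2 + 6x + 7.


First derivative:
f'(x) = 9x^2 + 12x + 6
Second derivative:
f''(x) = 18x + 12
Substitute x = -3:
f''(-3) = 18 * (-3) + 12
= -54 + 12
= -42

-42


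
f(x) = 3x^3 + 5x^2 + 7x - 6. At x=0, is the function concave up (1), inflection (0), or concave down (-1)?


Concavity is determined by the sign of f''(x).
f(x) = 3x^3 + 5x^2 + 7x - 6
f'(x) = 9x^2 + 10x + 7
f''(x) = 18x + 10
f''(0) = 18 * 0 + 10
= 0 + 10
= 10
Since f''(0) > 0, the function is concave up (1)

1


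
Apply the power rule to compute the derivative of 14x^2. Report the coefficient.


We apply the power rule: d/dx [ax^n] = a*n * x^(n-1)
d/dx [14x^2]
= 14 * 2 * x^(2-1)
= 28x
The coefficient is 28

28


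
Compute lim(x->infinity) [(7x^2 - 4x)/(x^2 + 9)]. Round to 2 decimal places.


For limits at infinity with equal-degree polynomials,
we compare leading coefficients.
Numerator leading term: 7x^2
Denominator leading term: x^2
Divide both by x^2:
lim = (7 - 4/x) / (1 + 9/x^2)
As x -> infinity, the 1/x and 1/x^2 terms vanish:
= 7/1 = 7 = 7.00

7.00


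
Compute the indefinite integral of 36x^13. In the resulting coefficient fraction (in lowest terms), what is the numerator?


Apply the power rule for integration:
integral of ax^n dx = a/(n+1) * x^(n+1) + C
integral of 36x^13 dx
= 36/14 * x^14 + C
= 18/7 * x^14 + C
The coefficient in lowest terms is 18/7, and its numerator is 18

18


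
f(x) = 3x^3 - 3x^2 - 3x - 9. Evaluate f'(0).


Differentiate f(x) = 3x^3 - 3x^2 - 3x - 9 term by term:
f'(x) = 9x^2 - 6x - 3
Substitute x = 0:
f'(0) = 9 * 0^2 - 6 * 0 - 3
= 0 + 0 - 3
= -3

-3


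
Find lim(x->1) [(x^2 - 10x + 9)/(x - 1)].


Direct substitution gives 0/0, so we factor the numerator.
Factor: (x^2 - 10x + 9) = (x - 1)(x - 9)
Cancel the common factor (x - 1):
(x^2 - 10x + 9)/(x - 1) = (x - 9)
Now substitute x = 1:
= (1) - (9) = -8

-8


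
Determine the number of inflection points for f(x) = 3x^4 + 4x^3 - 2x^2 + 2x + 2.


Inflection points occur where f''(x) = 0 and concavity changes.
f(x) = 3x^4 + 4x^3 - 2x^2 + 2x + 2
f'(x) = 12x^3 + 12x^2 - 4x + 2
f''(x) = 36x^2 + 24x - 4
This is a quadratic in x. Use the discriminant to count real roots.
Discriminant = (24)^2 - 4 * 36 * (-4)
= 576 - (-576)
= 1152
Since discriminant > 0, f''(x) = 0 has 2 distinct real solutions.
A quadratic with two distinct real roots changes sign at each root, so concavity changes at both.
Number of inflection points: 2

2


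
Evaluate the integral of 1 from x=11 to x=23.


The integral of a constant k over [a, b] equals k * (b - a).
integral from 11 to 23 of 1 dx
= 1 * (23 - 11)
= 1 * 12
= 12

12


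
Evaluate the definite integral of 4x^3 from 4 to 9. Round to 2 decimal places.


Find the antiderivative of 4x^3:
F(x) = 4/4 * x^4
Apply the Fundamental Theorem of Calculus:
F(9) - F(4)
= 4/4 * 9^4 - 4/4 * 4^4
= 4/4 * (6561 - 256)
= 4/4 * 6305
= 6305 = 6305.00

6305.00


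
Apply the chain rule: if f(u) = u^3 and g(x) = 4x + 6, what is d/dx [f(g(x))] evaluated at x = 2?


Using the chain rule: (f(g(x)))' = f'(g(x)) * g'(x)
First, find g(2):
g(2) = 4 * 2 + 6 = 14
Next, f'(u) = 3u^2
And g'(x) = 4
So f'(g(2)) * g'(2)
= 3 * 14^2 * 4
= 3 * 196 * 4
= 2352

2352


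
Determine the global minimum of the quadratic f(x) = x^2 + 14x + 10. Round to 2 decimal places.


For a quadratic f(x) = ax^2 + bx + c with a > 0, the minimum is at the vertex.
Vertex x-coordinate: x = -b/(2a)
x = -(14) / (2 * 1)
x = -14/2 = -7
Substitute back to find the minimum value:
f(-7) = 1 * (-7)^2 + 14 * (-7) + 10
= 49 - 98 + 10
= -39 = -39.00

-39.00


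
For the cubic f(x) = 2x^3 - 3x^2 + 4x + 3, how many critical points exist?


Find where f'(x) = 0:
f(x) = 2x^3 - 3x^2 + 4x + 3
f'(x) = 6x^2 - 6x + 4
This is a quadratic in x. Use the discriminant to count real roots.
Discriminant = (-6)^2 - 4 * 6 * 4
= 36 - 96
= -60
Since discriminant < 0, f'(x) = 0 has no real solutions.
Number of critical points: 0

0


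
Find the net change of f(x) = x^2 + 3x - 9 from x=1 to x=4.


Net change = f(b) - f(a)
f(x) = x^2 + 3x - 9
Compute f(4):
f(4) = 1 * 4^2 + 3 * 4 - 9
= 16 + 12 - 9
= 19
Compute f(1):
f(1) = 1 * 1^2 + 3 * 1 - 9
= 1 + 3 - 9
= -5
Net change = 19 - (-5) = 24

24


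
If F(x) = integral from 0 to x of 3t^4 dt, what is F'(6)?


By the Fundamental Theorem of Calculus (Part 1):
If F(x) = integral from 0 to x of f(t) dt, then F'(x) = f(x)
Here f(t) = 3t^4
So F'(x) = 3x^4
Evaluate at x = 6:
F'(6) = 3 * 6^4
= 3 * 1296
= 3888

3888


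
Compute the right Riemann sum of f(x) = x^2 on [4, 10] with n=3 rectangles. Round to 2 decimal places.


Right Riemann sum uses right endpoints of each subinterval.
Interval: [4, 10], n = 3
dx = (10 - 4) / 3 = 2
Right endpoints: [6, 8, 10]
f values: [36, 64, 100]
Sum = dx * (sum of f values)
= 2 * 200
= 400 = 400.00

400.00


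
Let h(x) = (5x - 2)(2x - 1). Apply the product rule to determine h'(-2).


Let u(x) = 5x - 2 and v(x) = 2x - 1
u'(x) = 5
v'(x) = 2
Product rule: h'(x) = u'(x)*v(x) + u(x)*v'(x)
= 5 * (2x - 1) + (5x - 2) * 2
At x = -2:
u(-2) = 5 * (-2) - 2 = -12
v(-2) = 2 * (-2) - 1 = -5
h'(-2) = 5 * (-5) + (-12) * 2
= -25 - 24
= -49

-49


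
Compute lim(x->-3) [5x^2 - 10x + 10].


Since polynomials are continuous, we use direct substitution.
lim(x->-3) of 5x^2 - 10x + 10
= 5 * (-3)^2 - 10 * (-3) + 10
= 45 + 30 + 10
= 85

85


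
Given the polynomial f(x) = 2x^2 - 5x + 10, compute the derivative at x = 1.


Differentiate term by term using power and sum rules:
f(x) = 2x^2 - 5x + 10
f'(x) = 4x - 5
Substitute x = 1:
f'(1) = 4 * 1 - 5
= 4 - 5
= -1

-1


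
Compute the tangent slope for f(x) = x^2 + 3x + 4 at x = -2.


The slope of the tangent line equals f'(x) at the point.
f(x) = x^2 + 3x + 4
f'(x) = 2x + 3
At x = -2:
f'(-2) = 2 * (-2) + 3
= -4 + 3
= -1

-1


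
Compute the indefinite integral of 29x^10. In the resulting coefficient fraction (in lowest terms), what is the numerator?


Apply the power rule for integration:
integral of ax^n dx = a/(n+1) * x^(n+1) + C
integral of 29x^10 dx
= 29/11 * x^11 + C
The coefficient in lowest terms is 29/11, and its numerator is 29

29


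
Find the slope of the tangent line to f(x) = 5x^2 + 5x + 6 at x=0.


The slope of the tangent line equals f'(x) at the point.
f(x) = 5x^2 + 5x + 6
f'(x) = 10x + 5
At x = 0:
f'(0) = 10 * 0 + 5
= 0 + 5
= 5

5


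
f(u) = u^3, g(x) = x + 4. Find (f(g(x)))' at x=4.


Using the chain rule: (f(g(x)))' = f'(g(x)) * g'(x)
First, find g(4):
g(4) = 1 * 4 + 4 = 8
Next, f'(u) = 3u^2
And g'(x) = 1
So f'(g(4)) * g'(4)
= 3 * 8^2 * 1
= 3 * 64 * 1
= 192

192


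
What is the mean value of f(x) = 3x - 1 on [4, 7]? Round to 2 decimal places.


Average value = 1/(b-a) * integral from a to b of f(x) dx
First compute the integral of 3x - 1:
F(x) = (3/2)x^2 - x
F(7) = 3/2 * 49 - 1 * 7 = 133/2
F(4) = 3/2 * 16 - 1 * 4 = 20
Integral = 133/2 - 20 = 93/2
Average = (93/2) / (7 - 4) = (93/2) / 3
= 31/2 = 15.50

15.50


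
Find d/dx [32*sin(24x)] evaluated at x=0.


Apply the chain rule to differentiate 32*sin(24x):
d/dx [32*sin(24x)]
= 32 * cos(24x) * d/dx(24x)
= 32 * 24 * cos(24x)
= 768 * cos(24x)
Evaluate at x = 0:
= 768 * cos(0)
= 768 * 1
= 768

768


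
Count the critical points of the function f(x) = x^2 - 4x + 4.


Find where f'(x) = 0:
f'(x) = 2x - 4
Set f'(x) = 0:
2x - 4 = 0
x = 4 / 2 = 2
This is a linear equation in x, so there is exactly one solution.
Number of critical points: 1

1


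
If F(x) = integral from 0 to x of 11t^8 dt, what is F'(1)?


By the Fundamental Theorem of Calculus (Part 1):
If F(x) = integral from 0 to x of f(t) dt, then F'(x) = f(x)
Here f(t) = 11t^8
So F'(x) = 11x^8
Evaluate at x = 1:
F'(1) = 11 * 1^8
= 11 * 1
= 11

11


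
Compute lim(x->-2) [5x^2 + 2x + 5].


Since polynomials are continuous, we use direct substitution.
lim(x->-2) of 5x^2 + 2x + 5
= 5 * (-2)^2 + 2 * (-2) + 5
= 20 - 4 + 5
= 21

21


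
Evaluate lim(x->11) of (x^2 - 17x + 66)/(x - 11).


Direct substitution gives 0/0, so we factor the numerator.
Factor: (x^2 - 17x + 66) = (x - 11)(x - 6)
Cancel the common factor (x - 11):
(x^2 - 17x + 66)/(x - 11) = (x - 6)
Now substitute x = 11:
= (11) - (6) = 5

5


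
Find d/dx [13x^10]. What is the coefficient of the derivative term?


We apply the power rule: d/dx [ax^n] = a*n * x^(n-1)
d/dx [13x^10]
= 13 * 10 * x^(10-1)
= 130x^9
The coefficient is 130

130


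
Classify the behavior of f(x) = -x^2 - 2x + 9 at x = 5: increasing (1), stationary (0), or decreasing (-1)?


Compute f'(x) to determine behavior:
f'(x) = -2x - 2
f'(5) = -2 * 5 - 2
= -10 - 2
= -12
Since f'(5) < 0, the function is decreasing (-1)

-1


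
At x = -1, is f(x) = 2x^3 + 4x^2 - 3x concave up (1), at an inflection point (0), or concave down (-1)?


Concavity is determined by the sign of f''(x).
f(x) = 2x^3 + 4x^2 - 3x
f'(x) = 6x^2 + 8x - 3
f''(x) = 12x + 8
f''(-1) = 12 * (-1) + 8
= -12 + 8
= -4
Since f''(-1) < 0, the function is concave down (-1)

-1


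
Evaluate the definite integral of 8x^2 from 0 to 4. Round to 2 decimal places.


Find the antiderivative of 8x^2:
F(x) = 8/3 * x^3
Apply the Fundamental Theorem of Calculus:
F(4) - F(0)
= 8/3 * 4^3 - 8/3 * 0^3
= 8/3 * (64 - 0)
= 8/3 * 64
= 512/3 ≈ 170.67

170.67


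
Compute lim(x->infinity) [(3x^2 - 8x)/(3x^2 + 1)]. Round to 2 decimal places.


For limits at infinity with equal-degree polynomials,
we compare leading coefficients.
Numerator leading term: 3x^2
Denominator leading term: 3x^2
Divide both by x^2:
lim = (3 - 8/x) / (3 + 1/x^2)
As x -> infinity, the 1/x and 1/x^2 terms vanish:
= 3/3 = 1 = 1.00

1.00


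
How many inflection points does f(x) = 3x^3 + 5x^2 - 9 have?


Inflection points occur where f''(x) = 0 and concavity changes.
f(x) = 3x^3 + 5x^2 - 9
f'(x) = 9x^2 + 10x
f''(x) = 18x + 10
Set f''(x) = 0:
18x + 10 = 0
x = -10 / 18 = -5/9
Since f''(x) is linear (degree 1), it changes sign at this point.
Therefore there is exactly 1 inflection point.

1


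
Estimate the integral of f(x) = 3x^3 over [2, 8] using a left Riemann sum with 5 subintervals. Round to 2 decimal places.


Left Riemann sum uses left endpoints of each subinterval.
Interval: [2, 8], n = 5
dx = (8 - 2) / 5 = 6/5
Left endpoints: [2, 16/5, 22/5, 28/5, 34/5]
f values: [24, 12288/125, 31944/125, 65856/125, 117912/125]
Sum = dx * (sum of f values)
= 6/5 * 1848
= 11088/5 = 2217.60

2217.60


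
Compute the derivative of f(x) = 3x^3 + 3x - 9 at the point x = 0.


Differentiate f(x) = 3x^3 + 3x - 9 term by term:
f'(x) = 9x^2 + 3
Substitute x = 0:
f'(0) = 9 * 0^2 + 0 * 0 + 3
= 0 + 0 + 3
= 3

3


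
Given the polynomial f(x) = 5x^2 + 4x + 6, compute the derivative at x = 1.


Differentiate term by term using power and sum rules:
f(x) = 5x^2 + 4x + 6
f'(x) = 10x + 4
Substitute x = 1:
f'(1) = 10 * 1 + 4
= 10 + 4
= 14

14


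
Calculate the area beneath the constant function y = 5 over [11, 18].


The area under a constant function y = 5 is a rectangle.
Width = 18 - 11 = 7
Height = 5
Area = width * height
= 7 * 5
= 35

35


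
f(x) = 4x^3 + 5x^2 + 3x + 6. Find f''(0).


First derivative:
f'(x) = 12x^2 + 10x + 3
Second derivative:
f''(x) = 24x + 10
Substitute x = 0:
f''(0) = 24 * 0 + 10
= 0 + 10
= 10

10


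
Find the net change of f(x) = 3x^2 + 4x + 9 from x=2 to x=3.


Net change = f(b) - f(a)
f(x) = 3x^2 + 4x + 9
Compute f(3):
f(3) = 3 * 3^2 + 4 * 3 + 9
= 27 + 12 + 9
= 48
Compute f(2):
f(2) = 3 * 2^2 + 4 * 2 + 9
= 12 + 8 + 9
= 29
Net change = 48 - 29 = 19

19


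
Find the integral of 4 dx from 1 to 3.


The integral of a constant k over [a, b] equals k * (b - a).
integral from 1 to 3 of 4 dx
= 4 * (3 - 1)
= 4 * 2
= 8

8


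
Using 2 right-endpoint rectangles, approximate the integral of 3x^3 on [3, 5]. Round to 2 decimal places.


Right Riemann sum uses right endpoints of each subinterval.
Interval: [3, 5], n = 2
dx = (5 - 3) / 2 = 1
Right endpoints: [4, 5]
f values: [192, 375]
Sum = dx * (sum of f values)
= 1 * 567
= 567 = 567.00

567.00


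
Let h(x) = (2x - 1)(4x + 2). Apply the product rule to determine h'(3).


Let u(x) = 2x - 1 and v(x) = 4x + 2
u'(x) = 2
v'(x) = 4
Product rule: h'(x) = u'(x)*v(x) + u(x)*v'(x)
= 2 * (4x + 2) + (2x - 1) * 4
At x = 3:
u(3) = 2 * 3 - 1 = 5
v(3) = 4 * 3 + 2 = 14
h'(3) = 2 * 14 + 5 * 4
= 28 + 20
= 48

48


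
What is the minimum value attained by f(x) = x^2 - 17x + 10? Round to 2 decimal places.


For a quadratic f(x) = ax^2 + bx + c with a > 0, the minimum is at the vertex.
Vertex x-coordinate: x = -b/(2a)
x = -(-17) / (2 * 1)
x = 17/2
Substitute back to find the minimum value:
f(17/2) = 1 * (17/2)^2 - 17 * (17/2) + 10
= 289/4 - 289/2 + 10
= -249/4 = -62.25

-62.25


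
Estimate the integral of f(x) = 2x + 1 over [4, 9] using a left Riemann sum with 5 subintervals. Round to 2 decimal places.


Left Riemann sum uses left endpoints of each subinterval.
Interval: [4, 9], n = 5
dx = (9 - 4) / 5 = 1
Left endpoints: [4, 5, 6, 7, 8]
f values: [9, 11, 13, 15, 17]
Sum = dx * (sum of f values)
= 1 * 65
= 65 = 65.00

65.00


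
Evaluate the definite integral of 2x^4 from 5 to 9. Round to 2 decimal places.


Find the antiderivative of 2x^4:
F(x) = 2/5 * x^5
Apply the Fundamental Theorem of Calculus:
F(9) - F(5)
= 2/5 * 9^5 - 2/5 * 5^5
= 2/5 * (59049 - 3125)
= 2/5 * 55924
= 111848/5 = 22369.60

22369.60


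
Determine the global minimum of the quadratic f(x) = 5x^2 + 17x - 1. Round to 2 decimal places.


For a quadratic f(x) = ax^2 + bx + c with a > 0, the minimum is at the vertex.
Vertex x-coordinate: x = -b/(2a)
x = -(17) / (2 * 5)
x = -17/10
Substitute back to find the minimum value:
f(-17/10) = 5 * (-17/10)^2 + 17 * (-17/10) - 1
= 289/20 - 289/10 - 1
= -309/20 = -15.45

-15.45


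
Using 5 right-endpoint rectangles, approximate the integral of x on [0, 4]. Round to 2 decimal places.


Right Riemann sum uses right endpoints of each subinterval.
Interval: [0, 4], n = 5
dx = (4 - 0) / 5 = 4/5
Right endpoints: [4/5, 8/5, 12/5, 16/5, 4]
f values: [4/5, 8/5, 12/5, 16/5, 4]
Sum = dx * (sum of f values)
= 4/5 * 12
= 48/5 = 9.60

9.60


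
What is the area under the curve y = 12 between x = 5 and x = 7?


The area under a constant function y = 12 is a rectangle.
Width = 7 - 5 = 2
Height = 12
Area = width * height
= 2 * 12
= 24

24


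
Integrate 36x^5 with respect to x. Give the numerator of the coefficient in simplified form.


Apply the power rule for integration:
integral of ax^n dx = a/(n+1) * x^(n+1) + C
integral of 36x^5 dx
= 36/6 * x^6 + C
= 6 * x^6 + C
The coefficient in lowest terms is 6 = 6/1, so its numerator is 6

6


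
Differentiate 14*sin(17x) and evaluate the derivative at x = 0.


Apply the chain rule to differentiate 14*sin(17x):
d/dx [14*sin(17x)]
= 14 * cos(17x) * d/dx(17x)
= 14 * 17 * cos(17x)
= 238 * cos(17x)
Evaluate at x = 0:
= 238 * cos(0)
= 238 * 1
= 238

238


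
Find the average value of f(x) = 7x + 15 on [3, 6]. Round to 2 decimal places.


Average value = 1/(b-a) * integral from a to b of f(x) dx
First compute the integral of 7x + 15:
F(x) = (7/2)x^2 + 15x
F(6) = 7/2 * 36 + 15 * 6 = 216
F(3) = 7/2 * 9 + 15 * 3 = 153/2
Integral = 216 - 153/2 = 279/2
Average = (279/2) / (6 - 3) = (279/2) / 3
= 93/2 = 46.50

46.50


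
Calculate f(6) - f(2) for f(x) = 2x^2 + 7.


Net change = f(b) - f(a)
f(x) = 2x^2 + 7
Compute f(6):
f(6) = 2 * 6^2 + 0 * 6 + 7
= 72 + 0 + 7
= 79
Compute f(2):
f(2) = 2 * 2^2 + 0 * 2 + 7
= 8 + 0 + 7
= 15
Net change = 79 - 15 = 64

64


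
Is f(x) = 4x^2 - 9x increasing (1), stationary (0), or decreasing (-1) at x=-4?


Compute f'(x) to determine behavior:
f'(x) = 8x - 9
f'(-4) = 8 * (-4) - 9
= -32 - 9
= -41
Since f'(-4) < 0, the function is decreasing (-1)

-1


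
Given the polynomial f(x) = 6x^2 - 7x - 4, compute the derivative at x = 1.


Differentiate term by term using power and sum rules:
f(x) = 6x^2 - 7x - 4
f'(x) = 12x - 7
Substitute x = 1:
f'(1) = 12 * 1 - 7
= 12 - 7
= 5

5


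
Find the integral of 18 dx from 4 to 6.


The integral of a constant k over [a, b] equals k * (b - a).
integral from 4 to 6 of 18 dx
= 18 * (6 - 4)
= 18 * 2
= 36

36


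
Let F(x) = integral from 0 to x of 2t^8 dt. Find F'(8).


By the Fundamental Theorem of Calculus (Part 1):
If F(x) = integral from 0 to x of f(t) dt, then F'(x) = f(x)
Here f(t) = 2t^8
So F'(x) = 2x^8
Evaluate at x = 8:
F'(8) = 2 * 8^8
= 2 * 16777216
= 33554432

33554432


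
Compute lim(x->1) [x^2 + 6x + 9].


Since polynomials are continuous, we use direct substitution.
lim(x->1) of x^2 + 6x + 9
= 1 * 1^2 + 6 * 1 + 9
= 1 + 6 + 9
= 16

16


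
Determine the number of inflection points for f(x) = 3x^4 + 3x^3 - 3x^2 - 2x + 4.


Inflection points occur where f''(x) = 0 and concavity changes.
f(x) = 3x^4 + 3x^3 - 3x^2 - 2x + 4
f'(x) = 12x^3 + 9x^2 - 6x - 2
f''(x) = 36x^2 + 18x - 6
This is a quadratic in x. Use the discriminant to count real roots.
Discriminant = (18)^2 - 4 * 36 * (-6)
= 324 - (-864)
= 1188
Since discriminant > 0, f''(x) = 0 has 2 distinct real solutions.
A quadratic with two distinct real roots changes sign at each root, so concavity changes at both.
Number of inflection points: 2

2


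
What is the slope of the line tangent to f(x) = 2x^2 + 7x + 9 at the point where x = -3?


The slope of the tangent line equals f'(x) at the point.
f(x) = 2x^2 + 7x + 9
f'(x) = 4x + 7
At x = -3:
f'(-3) = 4 * (-3) + 7
= -12 + 7
= -5

-5


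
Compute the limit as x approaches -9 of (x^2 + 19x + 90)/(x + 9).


Direct substitution gives 0/0, so we factor the numerator.
Factor: (x^2 + 19x + 90) = (x + 9)(x + 10)
Cancel the common factor (x + 9):
(x^2 + 19x + 90)/(x + 9) = (x + 10)
Now substitute x = -9:
= (-9) - (-10) = 1

1


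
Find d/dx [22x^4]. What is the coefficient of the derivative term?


We apply the power rule: d/dx [ax^n] = a*n * x^(n-1)
d/dx [22x^4]
= 22 * 4 * x^(4-1)
= 88x^3
The coefficient is 88

88


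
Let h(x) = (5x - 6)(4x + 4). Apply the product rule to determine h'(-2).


Let u(x) = 5x - 6 and v(x) = 4x + 4
u'(x) = 5
v'(x) = 4
Product rule: h'(x) = u'(x)*v(x) + u(x)*v'(x)
= 5 * (4x + 4) + (5x - 6) * 4
At x = -2:
u(-2) = 5 * (-2) - 6 = -16
v(-2) = 4 * (-2) + 4 = -4
h'(-2) = 5 * (-4) + (-16) * 4
= -20 - 64
= -84

-84


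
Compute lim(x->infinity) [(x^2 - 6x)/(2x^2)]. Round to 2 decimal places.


For limits at infinity with equal-degree polynomials,
we compare leading coefficients.
Numerator leading term: x^2
Denominator leading term: 2x^2
Divide both by x^2:
lim = (1 - 6/x) / (2)
As x -> infinity, the 1/x and 1/x^2 terms vanish:
= 1/2 = 0.50

0.50


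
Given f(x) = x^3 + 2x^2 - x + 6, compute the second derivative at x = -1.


First derivative:
f'(x) = 3x^2 + 4x - 1
Second derivative:
f''(x) = 6x + 4
Substitute x = -1:
f''(-1) = 6 * (-1) + 4
= -6 + 4
= -2

-2


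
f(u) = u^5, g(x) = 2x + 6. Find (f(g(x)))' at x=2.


Using the chain rule: (f(g(x)))' = f'(g(x)) * g'(x)
First, find g(2):
g(2) = 2 * 2 + 6 = 10
Next, f'(u) = 5u^4
And g'(x) = 2
So f'(g(2)) * g'(2)
= 5 * 10^4 * 2
= 5 * 10000 * 2
= 100000

100000


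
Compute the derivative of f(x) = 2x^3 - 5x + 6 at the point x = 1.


Differentiate f(x) = 2x^3 - 5x + 6 term by term:
f'(x) = 6x^2 - 5
Substitute x = 1:
f'(1) = 6 * 1^2 + 0 * 1 - 5
= 6 + 0 - 5
= 1

1


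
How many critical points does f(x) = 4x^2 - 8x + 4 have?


Find where f'(x) = 0:
f'(x) = 8x - 8
Set f'(x) = 0:
8x - 8 = 0
x = 8 / 8 = 1
This is a linear equation in x, so there is exactly one solution.
Number of critical points: 1

1


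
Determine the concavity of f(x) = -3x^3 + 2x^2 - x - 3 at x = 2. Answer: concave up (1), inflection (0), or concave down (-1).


Concavity is determined by the sign of f''(x).
f(x) = -3x^3 + 2x^2 - x - 3
f'(x) = -9x^2 + 4x - 1
f''(x) = -18x + 4
f''(2) = -18 * 2 + 4
= -36 + 4
= -32
Since f''(2) < 0, the function is concave down (-1)

-1


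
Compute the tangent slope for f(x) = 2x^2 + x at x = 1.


The slope of the tangent line equals f'(x) at the point.
f(x) = 2x^2 + x
f'(x) = 4x + 1
At x = 1:
f'(1) = 4 * 1 + 1
= 4 + 1
= 5

5


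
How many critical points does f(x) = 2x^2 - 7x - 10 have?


Find where f'(x) = 0:
f'(x) = 4x - 7
Set f'(x) = 0:
4x - 7 = 0
x = 7 / 4 = 7/4
This is a linear equation in x, so there is exactly one solution.
Number of critical points: 1

1


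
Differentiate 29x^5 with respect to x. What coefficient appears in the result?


We apply the power rule: d/dx [ax^n] = a*n * x^(n-1)
d/dx [29x^5]
= 29 * 5 * x^(5-1)
= 145x^4
The coefficient is 145

145


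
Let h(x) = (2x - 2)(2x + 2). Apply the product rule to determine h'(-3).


Let u(x) = 2x - 2 and v(x) = 2x + 2
u'(x) = 2
v'(x) = 2
Product rule: h'(x) = u'(x)*v(x) + u(x)*v'(x)
= 2 * (2x + 2) + (2x - 2) * 2
At x = -3:
u(-3) = 2 * (-3) - 2 = -8
v(-3) = 2 * (-3) + 2 = -4
h'(-3) = 2 * (-4) + (-8) * 2
= -8 - 16
= -24

-24


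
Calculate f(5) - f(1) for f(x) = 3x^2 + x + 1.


Net change = f(b) - f(a)
f(x) = 3x^2 + x + 1
Compute f(5):
f(5) = 3 * 5^2 + 1 * 5 + 1
= 75 + 5 + 1
= 81
Compute f(1):
f(1) = 3 * 1^2 + 1 * 1 + 1
= 3 + 1 + 1
= 5
Net change = 81 - 5 = 76

76


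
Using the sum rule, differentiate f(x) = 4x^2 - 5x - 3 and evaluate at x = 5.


Differentiate term by term using power and sum rules:
f(x) = 4x^2 - 5x - 3
f'(x) = 8x - 5
Substitute x = 5:
f'(5) = 8 * 5 - 5
= 40 - 5
= 35

35


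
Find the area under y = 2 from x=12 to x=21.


The area under a constant function y = 2 is a rectangle.
Width = 21 - 12 = 9
Height = 2
Area = width * height
= 9 * 2
= 18

18


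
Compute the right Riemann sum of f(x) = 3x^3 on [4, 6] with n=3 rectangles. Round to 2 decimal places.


Right Riemann sum uses right endpoints of each subinterval.
Interval: [4, 6], n = 3
dx = (6 - 4) / 3 = 2/3
Right endpoints: [14/3, 16/3, 6]
f values: [2744/9, 4096/9, 648]
Sum = dx * (sum of f values)
= 2/3 * 1408
= 2816/3 ≈ 938.67

938.67


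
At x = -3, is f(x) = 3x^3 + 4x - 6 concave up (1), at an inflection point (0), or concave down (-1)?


Concavity is determined by the sign of f''(x).
f(x) = 3x^3 + 4x - 6
f'(x) = 9x^2 + 4
f''(x) = 18x
f''(-3) = 18 * (-3) + 0
= -54 + 0
= -54
Since f''(-3) < 0, the function is concave down (-1)

-1


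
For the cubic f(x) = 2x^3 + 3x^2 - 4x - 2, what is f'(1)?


Differentiate f(x) = 2x^3 + 3x^2 - 4x - 2 term by term:
f'(x) = 6x^2 + 6x - 4
Substitute x = 1:
f'(1) = 6 * 1^2 + 6 * 1 - 4
= 6 + 6 - 4
= 8

8


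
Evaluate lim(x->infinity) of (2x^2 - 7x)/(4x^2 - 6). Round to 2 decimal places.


For limits at infinity with equal-degree polynomials,
we compare leading coefficients.
Numerator leading term: 2x^2
Denominator leading term: 4x^2
Divide both by x^2:
lim = (2 - 7/x) / (4 - 6/x^2)
As x -> infinity, the 1/x and 1/x^2 terms vanish:
= 2/4 = 1/2 = 0.50

0.50


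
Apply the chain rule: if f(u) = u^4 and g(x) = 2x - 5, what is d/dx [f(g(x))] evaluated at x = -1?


Using the chain rule: (f(g(x)))' = f'(g(x)) * g'(x)
First, find g(-1):
g(-1) = 2 * (-1) - 5 = -7
Next, f'(u) = 4u^3
And g'(x) = 2
So f'(g(-1)) * g'(-1)
= 4 * (-7)^3 * 2
= 4 * (-343) * 2
= -2744

-2744


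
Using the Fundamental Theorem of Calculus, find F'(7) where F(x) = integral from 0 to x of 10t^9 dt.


By the Fundamental Theorem of Calculus (Part 1):
If F(x) = integral from 0 to x of f(t) dt, then F'(x) = f(x)
Here f(t) = 10t^9
So F'(x) = 10x^9
Evaluate at x = 7:
F'(7) = 10 * 7^9
= 10 * 40353607
= 403536070

403536070


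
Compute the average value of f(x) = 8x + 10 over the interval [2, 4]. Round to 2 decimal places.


Average value = 1/(b-a) * integral from a to b of f(x) dx
First compute the integral of 8x + 10:
F(x) = 4x^2 + 10x
F(4) = 4 * 16 + 10 * 4 = 104
F(2) = 4 * 4 + 10 * 2 = 36
Integral = 104 - 36 = 68
Average = 68 / (4 - 2) = 68 / 2
= 34 = 34.00

34.00


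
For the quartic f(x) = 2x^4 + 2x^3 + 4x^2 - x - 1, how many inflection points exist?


Inflection points occur where f''(x) = 0 and concavity changes.
f(x) = 2x^4 + 2x^3 + 4x^2 - x - 1
f'(x) = 8x^3 + 6x^2 + 8x - 1
f''(x) = 24x^2 + 12x + 8
This is a quadratic in x. Use the discriminant to count real roots.
Discriminant = (12)^2 - 4 * 24 * 8
= 144 - 768
= -624
Since discriminant < 0, f''(x) = 0 has no real solutions.
Number of inflection points: 0

0


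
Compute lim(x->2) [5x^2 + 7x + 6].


Since polynomials are continuous, we use direct substitution.
lim(x->2) of 5x^2 + 7x + 6
= 5 * 2^2 + 7 * 2 + 6
= 20 + 14 + 6
= 40

40


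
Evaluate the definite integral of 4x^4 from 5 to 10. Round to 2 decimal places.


Find the antiderivative of 4x^4:
F(x) = 4/5 * x^5
Apply the Fundamental Theorem of Calculus:
F(10) - F(5)
= 4/5 * 10^5 - 4/5 * 5^5
= 4/5 * (100000 - 3125)
= 4/5 * 96875
= 77500 = 77500.00

77500.00


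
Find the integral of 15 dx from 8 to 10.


The integral of a constant k over [a, b] equals k * (b - a).
integral from 8 to 10 of 15 dx
= 15 * (10 - 8)
= 15 * 2
= 30

30


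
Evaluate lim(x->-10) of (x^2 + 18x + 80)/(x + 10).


Direct substitution gives 0/0, so we factor the numerator.
Factor: (x^2 + 18x + 80) = (x + 10)(x + 8)
Cancel the common factor (x + 10):
(x^2 + 18x + 80)/(x + 10) = (x + 8)
Now substitute x = -10:
= (-10) - (-8) = -2

-2


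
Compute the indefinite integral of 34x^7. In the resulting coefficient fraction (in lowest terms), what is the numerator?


Apply the power rule for integration:
integral of ax^n dx = a/(n+1) * x^(n+1) + C
integral of 34x^7 dx
= 34/8 * x^8 + C
= 17/4 * x^8 + C
The coefficient in lowest terms is 17/4, and its numerator is 17

17


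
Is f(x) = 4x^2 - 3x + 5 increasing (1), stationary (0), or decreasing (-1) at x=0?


Compute f'(x) to determine behavior:
f'(x) = 8x - 3
f'(0) = 8 * 0 - 3
= 0 - 3
= -3
Since f'(0) < 0, the function is decreasing (-1)

-1


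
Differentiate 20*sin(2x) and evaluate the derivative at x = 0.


Apply the chain rule to differentiate 20*sin(2x):
d/dx [20*sin(2x)]
= 20 * cos(2x) * d/dx(2x)
= 20 * 2 * cos(2x)
= 40 * cos(2x)
Evaluate at x = 0:
= 40 * cos(0)
= 40 * 1
= 40

40


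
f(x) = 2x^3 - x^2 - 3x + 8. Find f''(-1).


First derivative:
f'(x) = 6x^2 - 2x - 3
Second derivative:
f''(x) = 12x - 2
Substitute x = -1:
f''(-1) = 12 * (-1) - 2
= -12 - 2
= -14

-14


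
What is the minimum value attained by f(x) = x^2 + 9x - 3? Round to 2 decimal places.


For a quadratic f(x) = ax^2 + bx + c with a > 0, the minimum is at the vertex.
Vertex x-coordinate: x = -b/(2a)
x = -(9) / (2 * 1)
x = -9/2
Substitute back to find the minimum value:
f(-9/2) = 1 * (-9/2)^2 + 9 * (-9/2) - 3
= 81/4 - 81/2 - 3
= -93/4 = -23.25

-23.25


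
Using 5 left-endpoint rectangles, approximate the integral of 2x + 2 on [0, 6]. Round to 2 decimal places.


Left Riemann sum uses left endpoints of each subinterval.
Interval: [0, 6], n = 5
dx = (6 - 0) / 5 = 6/5
Left endpoints: [0, 6/5, 12/5, 18/5, 24/5]
f values: [2, 22/5, 34/5, 46/5, 58/5]
Sum = dx * (sum of f values)
= 6/5 * 34
= 204/5 = 40.80

40.80


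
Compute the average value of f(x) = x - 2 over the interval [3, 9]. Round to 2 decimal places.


Average value = 1/(b-a) * integral from a to b of f(x) dx
First compute the integral of x - 2:
F(x) = (1/2)x^2 - 2x
F(9) = 1/2 * 81 - 2 * 9 = 45/2
F(3) = 1/2 * 9 - 2 * 3 = -3/2
Integral = 45/2 - (-3/2) = 24
Average = 24 / (9 - 3) = 24 / 6
= 4 = 4.00

4.00


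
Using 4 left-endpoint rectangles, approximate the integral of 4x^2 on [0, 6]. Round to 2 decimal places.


Left Riemann sum uses left endpoints of each subinterval.
Interval: [0, 6], n = 4
dx = (6 - 0) / 4 = 3/2
Left endpoints: [0, 3/2, 3, 9/2]
f values: [0, 9, 36, 81]
Sum = dx * (sum of f values)
= 3/2 * 126
= 189 = 189.00

189.00


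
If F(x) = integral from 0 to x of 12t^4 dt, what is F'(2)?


By the Fundamental Theorem of Calculus (Part 1):
If F(x) = integral from 0 to x of f(t) dt, then F'(x) = f(x)
Here f(t) = 12t^4
So F'(x) = 12x^4
Evaluate at x = 2:
F'(2) = 12 * 2^4
= 12 * 16
= 192

192


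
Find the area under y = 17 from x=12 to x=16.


The area under a constant function y = 17 is a rectangle.
Width = 16 - 12 = 4
Height = 17
Area = width * height
= 4 * 17
= 68

68


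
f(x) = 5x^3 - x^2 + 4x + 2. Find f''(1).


First derivative:
f'(x) = 15x^2 - 2x + 4
Second derivative:
f''(x) = 30x - 2
Substitute x = 1:
f''(1) = 30 * 1 - 2
= 30 - 2
= 28

28


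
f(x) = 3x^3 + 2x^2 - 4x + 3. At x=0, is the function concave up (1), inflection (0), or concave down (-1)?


Concavity is determined by the sign of f''(x).
f(x) = 3x^3 + 2x^2 - 4x + 3
f'(x) = 9x^2 + 4x - 4
f''(x) = 18x + 4
f''(0) = 18 * 0 + 4
= 0 + 4
= 4
Since f''(0) > 0, the function is concave up (1)

1


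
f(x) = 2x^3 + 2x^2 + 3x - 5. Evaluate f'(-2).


Differentiate f(x) = 2x^3 + 2x^2 + 3x - 5 term by term:
f'(x) = 6x^2 + 4x + 3
Substitute x = -2:
f'(-2) = 6 * (-2)^2 + 4 * (-2) + 3
= 24 - 8 + 3
= 19

19


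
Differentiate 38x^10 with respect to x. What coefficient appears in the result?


We apply the power rule: d/dx [ax^n] = a*n * x^(n-1)
d/dx [38x^10]
= 38 * 10 * x^(10-1)
= 380x^9
The coefficient is 380

380


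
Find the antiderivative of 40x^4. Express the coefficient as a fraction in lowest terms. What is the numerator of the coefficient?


Apply the power rule for integration:
integral of ax^n dx = a/(n+1) * x^(n+1) + C
integral of 40x^4 dx
= 40/5 * x^5 + C
= 8 * x^5 + C
The coefficient in lowest terms is 8 = 8/1, so its numerator is 8

8
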